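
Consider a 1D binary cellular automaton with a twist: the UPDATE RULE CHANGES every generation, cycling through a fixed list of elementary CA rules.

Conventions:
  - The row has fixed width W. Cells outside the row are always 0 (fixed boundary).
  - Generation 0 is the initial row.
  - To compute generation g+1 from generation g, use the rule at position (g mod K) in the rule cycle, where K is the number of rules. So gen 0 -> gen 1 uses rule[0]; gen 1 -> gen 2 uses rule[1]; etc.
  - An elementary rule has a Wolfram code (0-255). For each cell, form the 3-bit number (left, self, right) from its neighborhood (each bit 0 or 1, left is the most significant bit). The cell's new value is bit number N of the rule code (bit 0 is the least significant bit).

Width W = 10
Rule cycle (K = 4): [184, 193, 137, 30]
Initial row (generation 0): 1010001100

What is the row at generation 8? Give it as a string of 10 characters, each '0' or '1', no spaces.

Gen 0: 1010001100
Gen 1 (rule 184): 0101001010
Gen 2 (rule 193): 0000000000
Gen 3 (rule 137): 1111111111
Gen 4 (rule 30): 1000000000
Gen 5 (rule 184): 0100000000
Gen 6 (rule 193): 0001111111
Gen 7 (rule 137): 1101111110
Gen 8 (rule 30): 1001000001

Answer: 1001000001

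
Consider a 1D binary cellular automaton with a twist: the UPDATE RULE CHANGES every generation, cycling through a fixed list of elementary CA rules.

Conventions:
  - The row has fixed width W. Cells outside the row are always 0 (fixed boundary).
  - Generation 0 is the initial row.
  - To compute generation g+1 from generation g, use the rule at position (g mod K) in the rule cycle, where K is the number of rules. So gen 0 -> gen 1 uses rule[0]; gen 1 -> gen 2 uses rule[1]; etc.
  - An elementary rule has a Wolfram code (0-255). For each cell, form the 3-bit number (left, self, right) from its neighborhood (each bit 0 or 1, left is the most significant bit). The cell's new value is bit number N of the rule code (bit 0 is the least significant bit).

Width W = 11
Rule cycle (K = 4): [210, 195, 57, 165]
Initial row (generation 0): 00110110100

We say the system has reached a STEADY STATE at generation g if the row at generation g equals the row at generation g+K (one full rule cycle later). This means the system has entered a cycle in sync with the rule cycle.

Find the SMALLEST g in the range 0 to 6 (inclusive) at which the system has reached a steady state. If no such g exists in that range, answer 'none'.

Gen 0: 00110110100
Gen 1 (rule 210): 01010010010
Gen 2 (rule 195): 10000100100
Gen 3 (rule 57): 01110010011
Gen 4 (rule 165): 00100010000
Gen 5 (rule 210): 01010101000
Gen 6 (rule 195): 10000000011
Gen 7 (rule 57): 01111111010
Gen 8 (rule 165): 00111110110
Gen 9 (rule 210): 01011110011
Gen 10 (rule 195): 10001110101

Answer: none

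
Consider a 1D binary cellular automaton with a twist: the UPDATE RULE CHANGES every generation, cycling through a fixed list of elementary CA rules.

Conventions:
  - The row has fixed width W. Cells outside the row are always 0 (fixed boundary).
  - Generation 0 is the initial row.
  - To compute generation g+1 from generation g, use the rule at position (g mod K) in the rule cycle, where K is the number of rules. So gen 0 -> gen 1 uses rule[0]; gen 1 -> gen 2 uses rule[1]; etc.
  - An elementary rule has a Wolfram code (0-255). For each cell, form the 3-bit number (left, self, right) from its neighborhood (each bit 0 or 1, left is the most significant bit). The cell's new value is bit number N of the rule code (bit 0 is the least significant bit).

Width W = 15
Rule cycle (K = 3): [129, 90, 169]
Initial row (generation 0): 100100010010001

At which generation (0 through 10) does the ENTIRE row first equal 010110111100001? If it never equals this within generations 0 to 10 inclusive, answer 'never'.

Answer: never

Derivation:
Gen 0: 100100010010001
Gen 1 (rule 129): 000001000000100
Gen 2 (rule 90): 000010100001010
Gen 3 (rule 169): 111001001100100
Gen 4 (rule 129): 010000000000001
Gen 5 (rule 90): 101000000000010
Gen 6 (rule 169): 010011111111000
Gen 7 (rule 129): 000001111110011
Gen 8 (rule 90): 000011000011111
Gen 9 (rule 169): 111010011011110
Gen 10 (rule 129): 010000000001100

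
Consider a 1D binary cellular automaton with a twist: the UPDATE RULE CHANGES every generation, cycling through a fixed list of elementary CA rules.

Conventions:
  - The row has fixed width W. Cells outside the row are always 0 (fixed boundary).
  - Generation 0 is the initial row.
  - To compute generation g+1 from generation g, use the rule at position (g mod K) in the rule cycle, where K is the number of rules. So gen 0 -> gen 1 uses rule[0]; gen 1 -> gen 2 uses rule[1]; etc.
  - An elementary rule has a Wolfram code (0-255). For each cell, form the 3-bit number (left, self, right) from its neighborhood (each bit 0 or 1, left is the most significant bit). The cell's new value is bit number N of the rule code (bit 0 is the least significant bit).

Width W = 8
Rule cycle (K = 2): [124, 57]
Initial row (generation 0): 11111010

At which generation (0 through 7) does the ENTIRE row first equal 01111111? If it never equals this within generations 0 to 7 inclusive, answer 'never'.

Gen 0: 11111010
Gen 1 (rule 124): 10001111
Gen 2 (rule 57): 01101000
Gen 3 (rule 124): 01111100
Gen 4 (rule 57): 01000011
Gen 5 (rule 124): 01100011
Gen 6 (rule 57): 01011010
Gen 7 (rule 124): 01111111

Answer: 7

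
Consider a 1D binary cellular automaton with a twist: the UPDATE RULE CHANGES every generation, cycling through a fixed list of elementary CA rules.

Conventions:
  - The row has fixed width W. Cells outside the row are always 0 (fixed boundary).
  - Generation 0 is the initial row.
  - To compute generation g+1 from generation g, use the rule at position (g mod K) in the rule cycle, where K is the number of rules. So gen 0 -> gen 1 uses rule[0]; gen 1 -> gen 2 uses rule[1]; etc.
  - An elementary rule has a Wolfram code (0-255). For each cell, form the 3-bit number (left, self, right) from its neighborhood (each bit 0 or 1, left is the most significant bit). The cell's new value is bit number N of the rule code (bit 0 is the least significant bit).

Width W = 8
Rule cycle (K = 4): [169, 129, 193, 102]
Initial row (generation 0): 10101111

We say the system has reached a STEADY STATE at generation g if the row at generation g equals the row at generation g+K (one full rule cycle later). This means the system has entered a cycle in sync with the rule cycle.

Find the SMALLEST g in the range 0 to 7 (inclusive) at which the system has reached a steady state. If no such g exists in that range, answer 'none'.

Answer: 2

Derivation:
Gen 0: 10101111
Gen 1 (rule 169): 01011110
Gen 2 (rule 129): 00001100
Gen 3 (rule 193): 11100101
Gen 4 (rule 102): 00101111
Gen 5 (rule 169): 10011110
Gen 6 (rule 129): 00001100
Gen 7 (rule 193): 11100101
Gen 8 (rule 102): 00101111
Gen 9 (rule 169): 10011110
Gen 10 (rule 129): 00001100
Gen 11 (rule 193): 11100101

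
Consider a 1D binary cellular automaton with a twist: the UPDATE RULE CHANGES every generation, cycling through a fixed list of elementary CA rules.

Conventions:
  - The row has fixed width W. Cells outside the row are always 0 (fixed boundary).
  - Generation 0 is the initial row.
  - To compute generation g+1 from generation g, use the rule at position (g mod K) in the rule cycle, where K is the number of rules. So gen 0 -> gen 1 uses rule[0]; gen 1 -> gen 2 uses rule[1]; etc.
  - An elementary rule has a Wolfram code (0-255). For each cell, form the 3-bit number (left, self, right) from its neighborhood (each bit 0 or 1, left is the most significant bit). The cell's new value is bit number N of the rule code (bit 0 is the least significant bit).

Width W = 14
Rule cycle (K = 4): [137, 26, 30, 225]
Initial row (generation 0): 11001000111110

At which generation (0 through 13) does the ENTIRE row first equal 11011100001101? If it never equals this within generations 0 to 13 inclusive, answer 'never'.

Answer: 6

Derivation:
Gen 0: 11001000111110
Gen 1 (rule 137): 10000010111100
Gen 2 (rule 26): 01000100100010
Gen 3 (rule 30): 11101111110111
Gen 4 (rule 225): 01110111111011
Gen 5 (rule 137): 01100111110010
Gen 6 (rule 26): 11011100001101
Gen 7 (rule 30): 10010010011001
Gen 8 (rule 225): 00000000001000
Gen 9 (rule 137): 11111111100011
Gen 10 (rule 26): 10000000010110
Gen 11 (rule 30): 11000000110101
Gen 12 (rule 225): 01011110011010
Gen 13 (rule 137): 00011100010000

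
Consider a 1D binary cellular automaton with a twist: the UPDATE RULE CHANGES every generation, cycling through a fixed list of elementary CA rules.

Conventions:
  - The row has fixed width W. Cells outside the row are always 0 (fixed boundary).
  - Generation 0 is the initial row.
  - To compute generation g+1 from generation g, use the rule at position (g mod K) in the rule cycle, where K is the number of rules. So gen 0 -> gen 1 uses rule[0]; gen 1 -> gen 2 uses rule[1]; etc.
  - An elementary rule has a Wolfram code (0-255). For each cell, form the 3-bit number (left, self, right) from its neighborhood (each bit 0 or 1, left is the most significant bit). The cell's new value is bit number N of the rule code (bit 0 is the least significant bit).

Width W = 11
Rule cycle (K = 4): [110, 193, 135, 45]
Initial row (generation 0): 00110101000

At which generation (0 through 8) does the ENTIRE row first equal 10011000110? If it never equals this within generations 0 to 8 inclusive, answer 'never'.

Answer: never

Derivation:
Gen 0: 00110101000
Gen 1 (rule 110): 01111111000
Gen 2 (rule 193): 00111111011
Gen 3 (rule 135): 11011110000
Gen 4 (rule 45): 10110000111
Gen 5 (rule 110): 11110001101
Gen 6 (rule 193): 01110100100
Gen 7 (rule 135): 10100101101
Gen 8 (rule 45): 11100111011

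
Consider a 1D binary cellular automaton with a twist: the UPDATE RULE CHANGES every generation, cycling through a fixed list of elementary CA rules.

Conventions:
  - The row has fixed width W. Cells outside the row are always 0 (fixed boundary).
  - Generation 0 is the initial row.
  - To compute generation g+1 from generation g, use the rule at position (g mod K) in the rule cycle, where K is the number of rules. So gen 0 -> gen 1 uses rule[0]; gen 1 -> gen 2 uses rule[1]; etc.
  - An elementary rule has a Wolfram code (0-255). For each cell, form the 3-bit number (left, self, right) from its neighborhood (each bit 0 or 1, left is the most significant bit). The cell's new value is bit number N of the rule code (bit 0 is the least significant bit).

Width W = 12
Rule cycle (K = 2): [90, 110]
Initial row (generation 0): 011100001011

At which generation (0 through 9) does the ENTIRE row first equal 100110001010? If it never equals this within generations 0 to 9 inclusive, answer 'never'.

Answer: never

Derivation:
Gen 0: 011100001011
Gen 1 (rule 90): 110110010011
Gen 2 (rule 110): 111110110111
Gen 3 (rule 90): 100010110101
Gen 4 (rule 110): 100111111111
Gen 5 (rule 90): 011100000001
Gen 6 (rule 110): 110100000011
Gen 7 (rule 90): 110010000111
Gen 8 (rule 110): 110110001101
Gen 9 (rule 90): 110111011100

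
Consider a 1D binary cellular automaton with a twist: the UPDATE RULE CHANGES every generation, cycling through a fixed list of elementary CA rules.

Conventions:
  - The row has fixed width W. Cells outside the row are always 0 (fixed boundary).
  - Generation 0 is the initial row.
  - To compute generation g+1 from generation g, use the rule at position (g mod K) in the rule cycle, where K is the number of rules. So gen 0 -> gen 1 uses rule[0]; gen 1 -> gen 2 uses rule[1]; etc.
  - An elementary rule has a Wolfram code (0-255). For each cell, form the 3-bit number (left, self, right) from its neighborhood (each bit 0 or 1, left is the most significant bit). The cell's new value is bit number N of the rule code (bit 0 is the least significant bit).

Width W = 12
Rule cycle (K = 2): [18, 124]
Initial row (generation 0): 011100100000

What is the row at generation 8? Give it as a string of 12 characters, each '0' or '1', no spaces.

Gen 0: 011100100000
Gen 1 (rule 18): 100011010000
Gen 2 (rule 124): 110011111000
Gen 3 (rule 18): 001100000100
Gen 4 (rule 124): 001110000110
Gen 5 (rule 18): 010001001001
Gen 6 (rule 124): 011001101101
Gen 7 (rule 18): 100110000000
Gen 8 (rule 124): 110111000000

Answer: 110111000000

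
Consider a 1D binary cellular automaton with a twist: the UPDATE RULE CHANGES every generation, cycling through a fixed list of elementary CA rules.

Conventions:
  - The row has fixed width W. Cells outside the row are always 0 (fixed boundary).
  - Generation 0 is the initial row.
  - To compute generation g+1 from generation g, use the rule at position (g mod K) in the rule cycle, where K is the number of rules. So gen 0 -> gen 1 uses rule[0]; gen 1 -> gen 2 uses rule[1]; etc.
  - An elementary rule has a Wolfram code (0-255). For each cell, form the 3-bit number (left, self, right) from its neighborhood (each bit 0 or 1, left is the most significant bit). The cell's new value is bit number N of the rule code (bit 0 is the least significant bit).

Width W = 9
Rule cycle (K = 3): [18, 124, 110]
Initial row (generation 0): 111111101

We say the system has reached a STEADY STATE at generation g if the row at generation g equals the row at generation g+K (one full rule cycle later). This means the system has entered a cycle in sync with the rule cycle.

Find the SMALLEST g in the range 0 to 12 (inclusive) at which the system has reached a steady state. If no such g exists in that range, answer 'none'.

Answer: 1

Derivation:
Gen 0: 111111101
Gen 1 (rule 18): 000000000
Gen 2 (rule 124): 000000000
Gen 3 (rule 110): 000000000
Gen 4 (rule 18): 000000000
Gen 5 (rule 124): 000000000
Gen 6 (rule 110): 000000000
Gen 7 (rule 18): 000000000
Gen 8 (rule 124): 000000000
Gen 9 (rule 110): 000000000
Gen 10 (rule 18): 000000000
Gen 11 (rule 124): 000000000
Gen 12 (rule 110): 000000000
Gen 13 (rule 18): 000000000
Gen 14 (rule 124): 000000000
Gen 15 (rule 110): 000000000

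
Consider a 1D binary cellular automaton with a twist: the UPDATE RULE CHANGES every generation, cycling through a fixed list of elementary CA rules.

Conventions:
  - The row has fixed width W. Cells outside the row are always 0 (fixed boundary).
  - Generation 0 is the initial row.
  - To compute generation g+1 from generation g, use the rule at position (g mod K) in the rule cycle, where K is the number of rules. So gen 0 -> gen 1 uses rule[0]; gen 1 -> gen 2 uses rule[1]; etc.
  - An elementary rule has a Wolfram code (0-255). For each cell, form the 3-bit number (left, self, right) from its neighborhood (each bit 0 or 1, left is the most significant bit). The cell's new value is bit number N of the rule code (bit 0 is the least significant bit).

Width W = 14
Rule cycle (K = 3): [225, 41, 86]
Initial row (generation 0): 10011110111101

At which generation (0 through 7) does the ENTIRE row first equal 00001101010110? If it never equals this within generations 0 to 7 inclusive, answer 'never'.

Gen 0: 10011110111101
Gen 1 (rule 225): 00001111011110
Gen 2 (rule 41): 11101000110000
Gen 3 (rule 86): 00101101011000
Gen 4 (rule 225): 10010110101011
Gen 5 (rule 41): 00001101010110
Gen 6 (rule 86): 00010101010011
Gen 7 (rule 225): 11001010100001

Answer: 5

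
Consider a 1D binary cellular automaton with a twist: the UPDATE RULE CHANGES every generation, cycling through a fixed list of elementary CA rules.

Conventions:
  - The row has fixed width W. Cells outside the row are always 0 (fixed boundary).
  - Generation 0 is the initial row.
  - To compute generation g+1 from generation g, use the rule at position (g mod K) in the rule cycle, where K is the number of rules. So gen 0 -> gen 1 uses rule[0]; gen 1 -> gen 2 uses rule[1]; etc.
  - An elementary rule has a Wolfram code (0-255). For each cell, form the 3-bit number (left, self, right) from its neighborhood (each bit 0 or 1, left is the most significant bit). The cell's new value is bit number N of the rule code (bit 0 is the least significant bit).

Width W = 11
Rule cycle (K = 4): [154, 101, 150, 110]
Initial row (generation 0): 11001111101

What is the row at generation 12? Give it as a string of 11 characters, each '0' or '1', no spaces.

Gen 0: 11001111101
Gen 1 (rule 154): 10111111000
Gen 2 (rule 101): 11000001011
Gen 3 (rule 150): 00100011000
Gen 4 (rule 110): 01100111000
Gen 5 (rule 154): 11011110100
Gen 6 (rule 101): 01100011101
Gen 7 (rule 150): 10010101001
Gen 8 (rule 110): 10111111011
Gen 9 (rule 154): 00111110010
Gen 10 (rule 101): 10000010010
Gen 11 (rule 150): 11000111111
Gen 12 (rule 110): 11001100001

Answer: 11001100001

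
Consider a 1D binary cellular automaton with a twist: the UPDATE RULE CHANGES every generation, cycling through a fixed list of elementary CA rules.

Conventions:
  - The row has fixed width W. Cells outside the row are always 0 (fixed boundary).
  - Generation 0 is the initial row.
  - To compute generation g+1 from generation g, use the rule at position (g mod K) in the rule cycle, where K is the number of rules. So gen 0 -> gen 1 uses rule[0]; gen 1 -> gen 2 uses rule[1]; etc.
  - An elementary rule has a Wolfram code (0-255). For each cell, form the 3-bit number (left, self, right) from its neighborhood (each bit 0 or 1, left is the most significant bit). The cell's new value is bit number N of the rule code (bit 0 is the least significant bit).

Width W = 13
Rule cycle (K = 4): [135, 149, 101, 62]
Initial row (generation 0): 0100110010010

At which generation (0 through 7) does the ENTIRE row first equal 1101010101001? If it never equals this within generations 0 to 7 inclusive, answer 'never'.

Gen 0: 0100110010010
Gen 1 (rule 135): 1101000110110
Gen 2 (rule 149): 0001110000001
Gen 3 (rule 101): 1100010111101
Gen 4 (rule 62): 1010111100011
Gen 5 (rule 135): 1010011001100
Gen 6 (rule 149): 1011000100011
Gen 7 (rule 101): 1101010101001

Answer: 7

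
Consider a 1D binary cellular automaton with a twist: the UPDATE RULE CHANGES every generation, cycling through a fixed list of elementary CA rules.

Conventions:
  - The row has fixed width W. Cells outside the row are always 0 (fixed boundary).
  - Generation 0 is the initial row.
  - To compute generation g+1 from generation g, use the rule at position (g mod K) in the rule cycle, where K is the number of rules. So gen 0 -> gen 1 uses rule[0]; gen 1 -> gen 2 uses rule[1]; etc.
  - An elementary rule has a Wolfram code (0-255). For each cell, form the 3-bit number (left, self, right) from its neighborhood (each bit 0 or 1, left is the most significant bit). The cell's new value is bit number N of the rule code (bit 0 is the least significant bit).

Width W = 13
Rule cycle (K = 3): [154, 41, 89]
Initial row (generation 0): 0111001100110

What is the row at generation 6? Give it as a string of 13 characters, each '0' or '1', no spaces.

Answer: 1100110001111

Derivation:
Gen 0: 0111001100110
Gen 1 (rule 154): 1110111011101
Gen 2 (rule 41): 1001100110010
Gen 3 (rule 89): 0101110111001
Gen 4 (rule 154): 1001100110110
Gen 5 (rule 41): 0001000101100
Gen 6 (rule 89): 1100110001111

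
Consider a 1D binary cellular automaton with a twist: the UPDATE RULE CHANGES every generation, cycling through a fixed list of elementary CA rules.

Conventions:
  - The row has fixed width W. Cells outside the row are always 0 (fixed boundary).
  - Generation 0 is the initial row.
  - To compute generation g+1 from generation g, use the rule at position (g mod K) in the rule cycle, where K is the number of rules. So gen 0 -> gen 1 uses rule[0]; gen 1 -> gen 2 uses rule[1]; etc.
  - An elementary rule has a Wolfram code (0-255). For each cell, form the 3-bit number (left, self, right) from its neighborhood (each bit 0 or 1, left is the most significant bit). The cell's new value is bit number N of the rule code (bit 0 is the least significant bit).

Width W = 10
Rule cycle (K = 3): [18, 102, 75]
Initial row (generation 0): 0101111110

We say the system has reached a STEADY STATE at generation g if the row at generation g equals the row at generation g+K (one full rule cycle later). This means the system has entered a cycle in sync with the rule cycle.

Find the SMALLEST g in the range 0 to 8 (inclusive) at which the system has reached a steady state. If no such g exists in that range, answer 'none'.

Gen 0: 0101111110
Gen 1 (rule 18): 1000000001
Gen 2 (rule 102): 1000000011
Gen 3 (rule 75): 0011111111
Gen 4 (rule 18): 0100000000
Gen 5 (rule 102): 1100000000
Gen 6 (rule 75): 1101111111
Gen 7 (rule 18): 0000000000
Gen 8 (rule 102): 0000000000
Gen 9 (rule 75): 1111111111
Gen 10 (rule 18): 0000000000
Gen 11 (rule 102): 0000000000

Answer: 7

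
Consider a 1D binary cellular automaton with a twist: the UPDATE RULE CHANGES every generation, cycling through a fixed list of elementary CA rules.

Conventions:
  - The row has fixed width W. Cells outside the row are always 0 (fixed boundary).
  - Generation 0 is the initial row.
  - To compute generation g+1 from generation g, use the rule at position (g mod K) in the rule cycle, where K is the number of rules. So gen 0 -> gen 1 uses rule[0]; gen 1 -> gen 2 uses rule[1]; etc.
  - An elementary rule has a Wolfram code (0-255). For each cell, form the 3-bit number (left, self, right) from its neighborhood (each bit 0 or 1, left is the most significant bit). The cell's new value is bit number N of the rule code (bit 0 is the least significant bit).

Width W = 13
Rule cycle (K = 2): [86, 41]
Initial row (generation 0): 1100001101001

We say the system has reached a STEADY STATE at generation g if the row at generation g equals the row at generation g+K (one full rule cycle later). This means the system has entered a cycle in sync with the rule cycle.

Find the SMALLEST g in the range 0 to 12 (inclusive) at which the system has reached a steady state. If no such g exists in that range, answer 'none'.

Gen 0: 1100001101001
Gen 1 (rule 86): 0110010101111
Gen 2 (rule 41): 0100001011000
Gen 3 (rule 86): 1110011001100
Gen 4 (rule 41): 1000010001001
Gen 5 (rule 86): 1100111011111
Gen 6 (rule 41): 1000100110000
Gen 7 (rule 86): 1101111011000
Gen 8 (rule 41): 1011000110011
Gen 9 (rule 86): 1001101011101
Gen 10 (rule 41): 0001010110010
Gen 11 (rule 86): 0011010011111
Gen 12 (rule 41): 1010100010000
Gen 13 (rule 86): 1010110111000
Gen 14 (rule 41): 0101101100011

Answer: none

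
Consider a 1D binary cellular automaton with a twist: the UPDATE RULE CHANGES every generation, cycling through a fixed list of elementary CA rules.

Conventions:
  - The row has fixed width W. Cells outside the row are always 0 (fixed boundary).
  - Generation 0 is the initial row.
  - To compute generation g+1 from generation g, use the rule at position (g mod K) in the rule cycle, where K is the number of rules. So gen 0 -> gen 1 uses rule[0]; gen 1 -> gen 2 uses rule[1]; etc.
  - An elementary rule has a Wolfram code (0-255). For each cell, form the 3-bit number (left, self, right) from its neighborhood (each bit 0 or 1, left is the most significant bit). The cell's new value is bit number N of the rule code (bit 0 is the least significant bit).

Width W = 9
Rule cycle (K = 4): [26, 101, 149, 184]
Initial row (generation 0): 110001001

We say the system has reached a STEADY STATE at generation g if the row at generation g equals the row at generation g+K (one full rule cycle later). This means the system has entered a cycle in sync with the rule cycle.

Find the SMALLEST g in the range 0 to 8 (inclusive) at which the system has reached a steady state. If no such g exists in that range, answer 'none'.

Gen 0: 110001001
Gen 1 (rule 26): 101010110
Gen 2 (rule 101): 111111010
Gen 3 (rule 149): 011110011
Gen 4 (rule 184): 011101010
Gen 5 (rule 26): 110000001
Gen 6 (rule 101): 010111101
Gen 7 (rule 149): 010011001
Gen 8 (rule 184): 001010100
Gen 9 (rule 26): 010000010
Gen 10 (rule 101): 010111010
Gen 11 (rule 149): 010010011
Gen 12 (rule 184): 001001010

Answer: none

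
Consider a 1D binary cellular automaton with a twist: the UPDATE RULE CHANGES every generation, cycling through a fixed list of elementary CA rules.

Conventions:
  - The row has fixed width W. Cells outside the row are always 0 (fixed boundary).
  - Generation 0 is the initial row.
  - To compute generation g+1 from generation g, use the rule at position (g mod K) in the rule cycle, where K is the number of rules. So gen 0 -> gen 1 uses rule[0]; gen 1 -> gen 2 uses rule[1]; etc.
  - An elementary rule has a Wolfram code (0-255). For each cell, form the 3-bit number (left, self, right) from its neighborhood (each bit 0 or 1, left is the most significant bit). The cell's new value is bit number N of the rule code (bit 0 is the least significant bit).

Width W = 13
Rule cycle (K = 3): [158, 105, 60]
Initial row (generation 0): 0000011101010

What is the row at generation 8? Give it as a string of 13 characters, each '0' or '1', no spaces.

Answer: 0100010001100

Derivation:
Gen 0: 0000011101010
Gen 1 (rule 158): 0000111001011
Gen 2 (rule 105): 1110101000111
Gen 3 (rule 60): 1001111100100
Gen 4 (rule 158): 1111111011110
Gen 5 (rule 105): 1000001110010
Gen 6 (rule 60): 1100001001011
Gen 7 (rule 158): 1010011111010
Gen 8 (rule 105): 0100010001100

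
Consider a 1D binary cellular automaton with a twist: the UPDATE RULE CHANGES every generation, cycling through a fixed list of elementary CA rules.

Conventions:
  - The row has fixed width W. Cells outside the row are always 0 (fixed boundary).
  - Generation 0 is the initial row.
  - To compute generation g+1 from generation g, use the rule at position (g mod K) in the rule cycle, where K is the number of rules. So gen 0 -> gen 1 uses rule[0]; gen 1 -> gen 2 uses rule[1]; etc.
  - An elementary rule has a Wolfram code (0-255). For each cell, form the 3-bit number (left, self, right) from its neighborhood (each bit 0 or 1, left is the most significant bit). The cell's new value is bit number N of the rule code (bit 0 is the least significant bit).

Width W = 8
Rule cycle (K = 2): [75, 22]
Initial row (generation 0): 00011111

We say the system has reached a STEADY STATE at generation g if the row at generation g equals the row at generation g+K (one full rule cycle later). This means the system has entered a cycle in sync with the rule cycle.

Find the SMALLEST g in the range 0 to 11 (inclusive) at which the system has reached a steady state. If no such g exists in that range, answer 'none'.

Gen 0: 00011111
Gen 1 (rule 75): 11110001
Gen 2 (rule 22): 00001011
Gen 3 (rule 75): 11110011
Gen 4 (rule 22): 00001100
Gen 5 (rule 75): 11111101
Gen 6 (rule 22): 00000001
Gen 7 (rule 75): 11111110
Gen 8 (rule 22): 00000001
Gen 9 (rule 75): 11111110
Gen 10 (rule 22): 00000001
Gen 11 (rule 75): 11111110
Gen 12 (rule 22): 00000001
Gen 13 (rule 75): 11111110

Answer: 6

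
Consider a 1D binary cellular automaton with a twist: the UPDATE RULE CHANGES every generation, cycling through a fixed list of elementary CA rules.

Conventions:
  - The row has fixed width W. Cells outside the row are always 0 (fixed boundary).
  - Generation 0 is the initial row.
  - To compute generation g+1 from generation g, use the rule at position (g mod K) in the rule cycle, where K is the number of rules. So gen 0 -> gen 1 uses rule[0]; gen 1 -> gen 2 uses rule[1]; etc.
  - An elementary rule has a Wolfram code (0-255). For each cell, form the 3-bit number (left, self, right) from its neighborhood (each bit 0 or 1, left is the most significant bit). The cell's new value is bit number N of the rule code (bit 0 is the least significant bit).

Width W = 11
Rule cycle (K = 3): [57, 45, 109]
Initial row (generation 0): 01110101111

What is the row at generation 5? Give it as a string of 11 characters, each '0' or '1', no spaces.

Gen 0: 01110101111
Gen 1 (rule 57): 01001011000
Gen 2 (rule 45): 01001110011
Gen 3 (rule 109): 01001010011
Gen 4 (rule 57): 00100101010
Gen 5 (rule 45): 10100111110

Answer: 10100111110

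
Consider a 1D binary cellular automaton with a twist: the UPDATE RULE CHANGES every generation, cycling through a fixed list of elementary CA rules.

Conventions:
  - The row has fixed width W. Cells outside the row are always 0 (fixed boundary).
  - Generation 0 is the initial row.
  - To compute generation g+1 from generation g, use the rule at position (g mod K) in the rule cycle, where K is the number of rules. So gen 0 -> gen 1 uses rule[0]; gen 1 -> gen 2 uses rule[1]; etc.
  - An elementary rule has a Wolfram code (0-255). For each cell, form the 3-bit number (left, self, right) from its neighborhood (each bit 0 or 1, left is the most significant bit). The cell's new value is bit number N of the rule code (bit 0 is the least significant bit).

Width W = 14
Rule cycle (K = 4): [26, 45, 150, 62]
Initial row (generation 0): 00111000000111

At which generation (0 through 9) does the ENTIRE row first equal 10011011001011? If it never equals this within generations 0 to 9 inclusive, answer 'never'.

Answer: 8

Derivation:
Gen 0: 00111000000111
Gen 1 (rule 26): 01100100001100
Gen 2 (rule 45): 01000101101001
Gen 3 (rule 150): 11101100001111
Gen 4 (rule 62): 10011010011000
Gen 5 (rule 26): 01110001110100
Gen 6 (rule 45): 01000101001101
Gen 7 (rule 150): 11101101110001
Gen 8 (rule 62): 10011011001011
Gen 9 (rule 26): 01110010110010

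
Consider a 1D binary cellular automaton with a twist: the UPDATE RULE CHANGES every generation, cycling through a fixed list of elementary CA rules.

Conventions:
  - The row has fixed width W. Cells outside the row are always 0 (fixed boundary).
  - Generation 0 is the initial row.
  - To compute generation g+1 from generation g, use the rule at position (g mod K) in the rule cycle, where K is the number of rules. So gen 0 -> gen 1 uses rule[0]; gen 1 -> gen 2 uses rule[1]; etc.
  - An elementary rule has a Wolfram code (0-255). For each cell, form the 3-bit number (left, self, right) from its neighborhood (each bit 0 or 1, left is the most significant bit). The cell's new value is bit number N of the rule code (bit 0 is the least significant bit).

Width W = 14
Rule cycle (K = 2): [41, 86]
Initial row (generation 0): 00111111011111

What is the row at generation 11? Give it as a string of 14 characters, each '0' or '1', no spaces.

Answer: 01100100110010

Derivation:
Gen 0: 00111111011111
Gen 1 (rule 41): 10100000110000
Gen 2 (rule 86): 10110001011000
Gen 3 (rule 41): 01100100110011
Gen 4 (rule 86): 10111111011101
Gen 5 (rule 41): 01100000110010
Gen 6 (rule 86): 10110001011111
Gen 7 (rule 41): 01100100110000
Gen 8 (rule 86): 10111111011000
Gen 9 (rule 41): 01100000110011
Gen 10 (rule 86): 10110001011101
Gen 11 (rule 41): 01100100110010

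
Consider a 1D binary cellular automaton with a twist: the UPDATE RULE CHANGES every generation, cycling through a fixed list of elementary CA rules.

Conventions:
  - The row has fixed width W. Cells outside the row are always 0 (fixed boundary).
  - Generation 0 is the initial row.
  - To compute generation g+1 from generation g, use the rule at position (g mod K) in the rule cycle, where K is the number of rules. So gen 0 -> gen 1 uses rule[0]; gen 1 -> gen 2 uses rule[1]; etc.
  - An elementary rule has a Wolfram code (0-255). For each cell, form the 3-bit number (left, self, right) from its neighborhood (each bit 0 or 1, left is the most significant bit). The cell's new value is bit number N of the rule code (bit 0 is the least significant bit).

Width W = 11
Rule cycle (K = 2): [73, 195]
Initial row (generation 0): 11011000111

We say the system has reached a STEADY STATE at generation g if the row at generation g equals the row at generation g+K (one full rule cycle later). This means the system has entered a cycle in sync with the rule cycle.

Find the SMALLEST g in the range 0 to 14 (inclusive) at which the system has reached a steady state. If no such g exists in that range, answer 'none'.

Gen 0: 11011000111
Gen 1 (rule 73): 11011010101
Gen 2 (rule 195): 01001000000
Gen 3 (rule 73): 00000011111
Gen 4 (rule 195): 11111101111
Gen 5 (rule 73): 10000101001
Gen 6 (rule 195): 00111000010
Gen 7 (rule 73): 10101011000
Gen 8 (rule 195): 00000001011
Gen 9 (rule 73): 11111100011
Gen 10 (rule 195): 01111101101
Gen 11 (rule 73): 01000101100
Gen 12 (rule 195): 10011000101
Gen 13 (rule 73): 00011010000
Gen 14 (rule 195): 11101000111
Gen 15 (rule 73): 10100010101
Gen 16 (rule 195): 00001100000

Answer: none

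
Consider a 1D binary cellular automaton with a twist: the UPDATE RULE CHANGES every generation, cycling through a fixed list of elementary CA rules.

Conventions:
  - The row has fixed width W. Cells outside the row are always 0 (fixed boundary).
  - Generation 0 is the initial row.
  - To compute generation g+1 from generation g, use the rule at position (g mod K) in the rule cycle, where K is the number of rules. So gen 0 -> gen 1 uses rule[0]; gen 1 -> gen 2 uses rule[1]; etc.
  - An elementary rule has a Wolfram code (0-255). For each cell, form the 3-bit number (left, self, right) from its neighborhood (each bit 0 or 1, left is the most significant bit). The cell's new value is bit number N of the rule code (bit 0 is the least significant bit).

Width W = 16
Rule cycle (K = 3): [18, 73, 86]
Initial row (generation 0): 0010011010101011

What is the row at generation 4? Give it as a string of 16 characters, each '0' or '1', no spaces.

Gen 0: 0010011010101011
Gen 1 (rule 18): 0101100000000000
Gen 2 (rule 73): 0001101111111111
Gen 3 (rule 86): 0010100000000001
Gen 4 (rule 18): 0100010000000010

Answer: 0100010000000010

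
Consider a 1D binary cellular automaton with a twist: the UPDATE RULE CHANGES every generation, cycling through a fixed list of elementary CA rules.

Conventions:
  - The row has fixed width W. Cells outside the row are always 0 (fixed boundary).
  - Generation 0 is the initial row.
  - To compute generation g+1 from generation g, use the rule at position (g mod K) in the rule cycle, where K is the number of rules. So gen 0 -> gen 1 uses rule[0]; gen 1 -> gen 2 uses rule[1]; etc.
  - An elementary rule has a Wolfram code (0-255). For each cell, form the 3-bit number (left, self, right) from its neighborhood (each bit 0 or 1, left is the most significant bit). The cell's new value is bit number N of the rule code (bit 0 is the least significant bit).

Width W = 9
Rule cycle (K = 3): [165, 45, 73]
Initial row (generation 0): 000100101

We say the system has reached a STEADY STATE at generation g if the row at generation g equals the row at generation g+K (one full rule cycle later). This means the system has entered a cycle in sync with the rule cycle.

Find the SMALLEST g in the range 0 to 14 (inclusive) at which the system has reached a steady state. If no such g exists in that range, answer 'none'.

Answer: 5

Derivation:
Gen 0: 000100101
Gen 1 (rule 165): 110100111
Gen 2 (rule 45): 101100100
Gen 3 (rule 73): 001100001
Gen 4 (rule 165): 100001101
Gen 5 (rule 45): 101101011
Gen 6 (rule 73): 001100011
Gen 7 (rule 165): 100001000
Gen 8 (rule 45): 101101011
Gen 9 (rule 73): 001100011
Gen 10 (rule 165): 100001000
Gen 11 (rule 45): 101101011
Gen 12 (rule 73): 001100011
Gen 13 (rule 165): 100001000
Gen 14 (rule 45): 101101011
Gen 15 (rule 73): 001100011
Gen 16 (rule 165): 100001000
Gen 17 (rule 45): 101101011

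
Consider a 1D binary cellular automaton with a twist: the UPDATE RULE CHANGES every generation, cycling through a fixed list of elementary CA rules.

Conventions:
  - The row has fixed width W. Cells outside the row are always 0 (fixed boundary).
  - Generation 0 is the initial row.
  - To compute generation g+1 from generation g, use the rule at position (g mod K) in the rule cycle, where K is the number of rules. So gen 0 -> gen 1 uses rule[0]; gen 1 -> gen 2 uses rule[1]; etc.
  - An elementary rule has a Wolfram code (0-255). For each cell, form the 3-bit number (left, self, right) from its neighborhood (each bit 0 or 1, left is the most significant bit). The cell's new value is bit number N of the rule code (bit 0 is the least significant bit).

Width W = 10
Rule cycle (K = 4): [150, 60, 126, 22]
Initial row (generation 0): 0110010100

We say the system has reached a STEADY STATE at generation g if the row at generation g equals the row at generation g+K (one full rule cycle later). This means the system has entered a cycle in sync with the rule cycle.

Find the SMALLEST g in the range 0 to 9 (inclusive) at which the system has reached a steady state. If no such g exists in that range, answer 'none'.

Gen 0: 0110010100
Gen 1 (rule 150): 1001110110
Gen 2 (rule 60): 1101001101
Gen 3 (rule 126): 1111111111
Gen 4 (rule 22): 0000000000
Gen 5 (rule 150): 0000000000
Gen 6 (rule 60): 0000000000
Gen 7 (rule 126): 0000000000
Gen 8 (rule 22): 0000000000
Gen 9 (rule 150): 0000000000
Gen 10 (rule 60): 0000000000
Gen 11 (rule 126): 0000000000
Gen 12 (rule 22): 0000000000
Gen 13 (rule 150): 0000000000

Answer: 4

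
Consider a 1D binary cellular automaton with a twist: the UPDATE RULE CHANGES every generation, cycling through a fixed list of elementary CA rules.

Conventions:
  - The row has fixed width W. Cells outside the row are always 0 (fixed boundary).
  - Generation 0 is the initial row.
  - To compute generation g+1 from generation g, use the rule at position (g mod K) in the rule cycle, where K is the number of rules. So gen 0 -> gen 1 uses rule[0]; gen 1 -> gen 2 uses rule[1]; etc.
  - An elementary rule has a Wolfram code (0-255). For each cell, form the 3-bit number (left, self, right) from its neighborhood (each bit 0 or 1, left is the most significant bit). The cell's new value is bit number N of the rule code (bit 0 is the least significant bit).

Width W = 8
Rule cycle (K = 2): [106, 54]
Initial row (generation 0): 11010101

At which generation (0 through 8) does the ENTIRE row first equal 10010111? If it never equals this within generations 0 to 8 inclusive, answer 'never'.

Gen 0: 11010101
Gen 1 (rule 106): 11101010
Gen 2 (rule 54): 00011111
Gen 3 (rule 106): 00110001
Gen 4 (rule 54): 01001011
Gen 5 (rule 106): 10010111
Gen 6 (rule 54): 11111000
Gen 7 (rule 106): 10001000
Gen 8 (rule 54): 11011100

Answer: 5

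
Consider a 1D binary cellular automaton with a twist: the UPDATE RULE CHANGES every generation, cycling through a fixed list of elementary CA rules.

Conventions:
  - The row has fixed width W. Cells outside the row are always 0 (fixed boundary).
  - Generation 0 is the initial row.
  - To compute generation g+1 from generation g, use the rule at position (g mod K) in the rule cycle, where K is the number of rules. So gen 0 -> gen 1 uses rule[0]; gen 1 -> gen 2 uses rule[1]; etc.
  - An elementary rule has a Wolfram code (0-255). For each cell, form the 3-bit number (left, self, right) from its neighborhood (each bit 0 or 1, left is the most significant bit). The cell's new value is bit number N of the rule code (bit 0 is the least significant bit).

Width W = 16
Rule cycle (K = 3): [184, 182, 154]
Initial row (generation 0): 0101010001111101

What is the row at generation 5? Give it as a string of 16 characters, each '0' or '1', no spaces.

Gen 0: 0101010001111101
Gen 1 (rule 184): 0010101001111010
Gen 2 (rule 182): 0111111110110111
Gen 3 (rule 154): 1111111100100110
Gen 4 (rule 184): 1111111010010101
Gen 5 (rule 182): 0111110111111111

Answer: 0111110111111111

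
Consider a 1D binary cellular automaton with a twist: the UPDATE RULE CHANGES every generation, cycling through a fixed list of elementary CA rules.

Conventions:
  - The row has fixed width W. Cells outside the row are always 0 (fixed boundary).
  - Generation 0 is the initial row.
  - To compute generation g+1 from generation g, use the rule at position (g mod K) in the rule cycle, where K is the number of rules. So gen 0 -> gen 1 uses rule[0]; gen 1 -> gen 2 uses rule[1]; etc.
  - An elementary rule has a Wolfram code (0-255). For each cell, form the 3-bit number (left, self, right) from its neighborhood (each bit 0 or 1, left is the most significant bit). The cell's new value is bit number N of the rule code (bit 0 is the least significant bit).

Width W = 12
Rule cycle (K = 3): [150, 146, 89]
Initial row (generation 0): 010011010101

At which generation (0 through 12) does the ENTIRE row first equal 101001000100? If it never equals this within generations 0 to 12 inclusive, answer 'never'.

Answer: never

Derivation:
Gen 0: 010011010101
Gen 1 (rule 150): 111100010101
Gen 2 (rule 146): 011010100000
Gen 3 (rule 89): 011000011111
Gen 4 (rule 150): 100100101110
Gen 5 (rule 146): 011011000101
Gen 6 (rule 89): 011011110000
Gen 7 (rule 150): 100001101000
Gen 8 (rule 146): 010010000100
Gen 9 (rule 89): 001001110011
Gen 10 (rule 150): 011110101100
Gen 11 (rule 146): 101100000010
Gen 12 (rule 89): 001111111001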